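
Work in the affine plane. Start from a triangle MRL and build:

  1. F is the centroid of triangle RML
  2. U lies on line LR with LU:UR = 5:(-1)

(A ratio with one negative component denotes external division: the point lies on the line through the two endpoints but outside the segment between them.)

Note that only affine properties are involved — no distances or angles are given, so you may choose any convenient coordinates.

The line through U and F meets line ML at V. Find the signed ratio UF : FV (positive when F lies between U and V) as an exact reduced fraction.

UF:FV = 11/4

Work in coordinates with M = (0, 0), R = (1, 0), L = (0, 1).
1. F is the centroid of triangle RML ⇒ F = (1/3, 1/3)
2. U lies on line LR with LU:UR = 5:(-1) ⇒ U = (5/4, -1/4)
line UF meets ML at V = (0, 6/11)
F = U + t·(V−U) with t = 11/15, so UF:FV = 11/15:4/15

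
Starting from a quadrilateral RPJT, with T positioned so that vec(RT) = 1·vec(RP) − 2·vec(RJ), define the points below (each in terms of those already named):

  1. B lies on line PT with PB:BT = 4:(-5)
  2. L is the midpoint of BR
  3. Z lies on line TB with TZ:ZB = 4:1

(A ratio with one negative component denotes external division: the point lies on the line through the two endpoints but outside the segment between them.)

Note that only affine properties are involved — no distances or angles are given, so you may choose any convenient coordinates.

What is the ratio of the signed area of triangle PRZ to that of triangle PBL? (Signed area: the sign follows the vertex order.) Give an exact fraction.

[PRZ]:[PBL] = -3/2

Set R = (0, 0), P = (1, 0), J = (0, 1), T = (1, -2); any affine frame gives the same invariant.
1. B lies on line PT with PB:BT = 4:(-5) ⇒ B = (1, 8)
2. L is the midpoint of BR ⇒ L = (1/2, 4)
3. Z lies on line TB with TZ:ZB = 4:1 ⇒ Z = (1, 6)
2·[PRZ] = -6, 2·[PBL] = 4
[PRZ]:[PBL] = -6:4 = -3/2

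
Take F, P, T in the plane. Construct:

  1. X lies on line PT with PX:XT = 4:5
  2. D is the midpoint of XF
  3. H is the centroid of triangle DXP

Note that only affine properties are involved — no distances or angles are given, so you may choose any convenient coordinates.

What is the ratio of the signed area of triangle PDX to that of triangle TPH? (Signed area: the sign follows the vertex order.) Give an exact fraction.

Assign F = (0, 0), P = (1, 0), T = (0, 1) — the answer is frame-independent, so this choice is without loss of generality.
1. X lies on line PT with PX:XT = 4:5 ⇒ X = (5/9, 4/9)
2. D is the midpoint of XF ⇒ D = (5/18, 2/9)
3. H is the centroid of triangle DXP ⇒ H = (11/18, 2/9)
2·[PDX] = -2/9, 2·[TPH] = -1/6
[PDX]:[TPH] = -2/9:-1/6 = 4/3

[PDX]:[TPH] = 4/3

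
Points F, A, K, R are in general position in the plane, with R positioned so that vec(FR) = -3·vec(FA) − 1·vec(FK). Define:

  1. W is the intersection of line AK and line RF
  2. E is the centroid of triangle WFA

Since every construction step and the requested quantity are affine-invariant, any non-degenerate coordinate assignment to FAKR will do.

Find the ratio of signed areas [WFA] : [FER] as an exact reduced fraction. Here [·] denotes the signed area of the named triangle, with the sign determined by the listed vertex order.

Set F = (0, 0), A = (1, 0), K = (0, 1), R = (-3, -1); any affine frame gives the same invariant.
1. W is the intersection of line AK and line RF ⇒ W = (3/4, 1/4)
2. E is the centroid of triangle WFA ⇒ E = (7/12, 1/12)
2·[WFA] = 1/4, 2·[FER] = -1/3
[WFA]:[FER] = 1/4:-1/3 = -3/4

[WFA]:[FER] = -3/4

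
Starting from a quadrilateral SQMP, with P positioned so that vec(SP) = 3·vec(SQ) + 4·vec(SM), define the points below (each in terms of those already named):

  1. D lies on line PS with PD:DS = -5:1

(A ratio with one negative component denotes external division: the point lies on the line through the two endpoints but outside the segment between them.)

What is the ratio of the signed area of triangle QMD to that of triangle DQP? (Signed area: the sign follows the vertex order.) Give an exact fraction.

[QMD]:[DQP] = 11/20

Choose coordinates S = (0, 0), Q = (1, 0), M = (0, 1), P = (3, 4).
1. D lies on line PS with PD:DS = -5:1 ⇒ D = (-3/4, -1)
2·[QMD] = 11/4, 2·[DQP] = 5
[QMD]:[DQP] = 11/4:5 = 11/20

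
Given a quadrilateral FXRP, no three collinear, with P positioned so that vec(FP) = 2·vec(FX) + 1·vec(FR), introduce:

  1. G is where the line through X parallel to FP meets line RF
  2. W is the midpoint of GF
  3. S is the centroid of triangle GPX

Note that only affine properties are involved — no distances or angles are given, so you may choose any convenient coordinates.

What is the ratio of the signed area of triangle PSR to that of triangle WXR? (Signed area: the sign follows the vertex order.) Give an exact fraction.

Choose coordinates F = (0, 0), X = (1, 0), R = (0, 1), P = (2, 1).
1. G is where the line through X parallel to FP meets line RF ⇒ G = (0, -1/2)
2. W is the midpoint of GF ⇒ W = (0, -1/4)
3. S is the centroid of triangle GPX ⇒ S = (1, 1/6)
2·[PSR] = -5/3, 2·[WXR] = 5/4
[PSR]:[WXR] = -5/3:5/4 = -4/3

[PSR]:[WXR] = -4/3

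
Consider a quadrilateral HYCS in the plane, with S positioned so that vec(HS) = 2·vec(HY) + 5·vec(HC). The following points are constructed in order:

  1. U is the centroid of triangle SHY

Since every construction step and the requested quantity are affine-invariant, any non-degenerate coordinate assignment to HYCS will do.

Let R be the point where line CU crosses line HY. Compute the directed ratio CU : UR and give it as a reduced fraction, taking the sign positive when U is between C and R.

CU:UR = -2/5

Work in coordinates with H = (0, 0), Y = (1, 0), C = (0, 1), S = (2, 5).
1. U is the centroid of triangle SHY ⇒ U = (1, 5/3)
line CU meets HY at R = (-3/2, 0)
U = C + t·(R−C) with t = -2/3, so CU:UR = -2/3:5/3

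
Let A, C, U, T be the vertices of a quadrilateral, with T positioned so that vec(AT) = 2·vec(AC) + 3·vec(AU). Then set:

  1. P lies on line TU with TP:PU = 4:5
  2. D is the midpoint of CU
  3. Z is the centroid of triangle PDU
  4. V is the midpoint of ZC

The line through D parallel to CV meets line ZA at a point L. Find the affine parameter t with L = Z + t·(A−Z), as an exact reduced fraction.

Set A = (0, 0), C = (1, 0), U = (0, 1), T = (2, 3); any affine frame gives the same invariant.
1. P lies on line TU with TP:PU = 4:5 ⇒ P = (10/9, 19/9)
2. D is the midpoint of CU ⇒ D = (1/2, 1/2)
3. Z is the centroid of triangle PDU ⇒ Z = (29/54, 65/54)
4. V is the midpoint of ZC ⇒ V = (83/108, 65/108)
through D parallel to CV: direction (-25/108, 65/108); meets ZA at L = (29/78, 5/6)
L = Z + t·(A−Z) with t = 4/13

t = 4/13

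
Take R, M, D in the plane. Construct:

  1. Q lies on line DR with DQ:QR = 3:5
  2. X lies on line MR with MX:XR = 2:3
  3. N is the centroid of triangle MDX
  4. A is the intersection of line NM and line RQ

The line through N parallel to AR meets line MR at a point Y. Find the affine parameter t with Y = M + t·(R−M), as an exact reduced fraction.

t = 7/15

Choose coordinates R = (0, 0), M = (1, 0), D = (0, 1).
1. Q lies on line DR with DQ:QR = 3:5 ⇒ Q = (0, 5/8)
2. X lies on line MR with MX:XR = 2:3 ⇒ X = (3/5, 0)
3. N is the centroid of triangle MDX ⇒ N = (8/15, 1/3)
4. A is the intersection of line NM and line RQ ⇒ A = (0, 5/7)
through N parallel to AR: direction (0, -5/7); meets MR at Y = (8/15, 0)
Y = M + t·(R−M) with t = 7/15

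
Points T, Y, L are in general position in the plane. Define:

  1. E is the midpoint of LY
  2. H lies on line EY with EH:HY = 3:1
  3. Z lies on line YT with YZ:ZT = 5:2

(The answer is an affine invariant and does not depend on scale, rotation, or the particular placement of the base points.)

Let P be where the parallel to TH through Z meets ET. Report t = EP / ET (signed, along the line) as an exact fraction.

t = 23/21

Set T = (0, 0), Y = (1, 0), L = (0, 1); any affine frame gives the same invariant.
1. E is the midpoint of LY ⇒ E = (1/2, 1/2)
2. H lies on line EY with EH:HY = 3:1 ⇒ H = (7/8, 1/8)
3. Z lies on line YT with YZ:ZT = 5:2 ⇒ Z = (2/7, 0)
through Z parallel to TH: direction (7/8, 1/8); meets ET at P = (-1/21, -1/21)
P = E + t·(T−E) with t = 23/21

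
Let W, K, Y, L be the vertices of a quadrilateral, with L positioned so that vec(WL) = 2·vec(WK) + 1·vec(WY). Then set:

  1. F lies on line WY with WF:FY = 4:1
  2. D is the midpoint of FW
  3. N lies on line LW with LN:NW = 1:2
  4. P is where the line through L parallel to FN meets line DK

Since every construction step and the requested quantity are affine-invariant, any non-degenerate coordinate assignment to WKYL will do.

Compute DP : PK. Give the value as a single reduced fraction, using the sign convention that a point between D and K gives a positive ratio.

DP:PK = -8/11

Work in coordinates with W = (0, 0), K = (1, 0), Y = (0, 1), L = (2, 1).
1. F lies on line WY with WF:FY = 4:1 ⇒ F = (0, 4/5)
2. D is the midpoint of FW ⇒ D = (0, 2/5)
3. N lies on line LW with LN:NW = 1:2 ⇒ N = (4/3, 2/3)
4. P is where the line through L parallel to FN meets line DK ⇒ P = (-8/3, 22/15)
P = D + t·(K−D) with t = -8/3, so DP:PK = t:(1−t) = -8/3:11/3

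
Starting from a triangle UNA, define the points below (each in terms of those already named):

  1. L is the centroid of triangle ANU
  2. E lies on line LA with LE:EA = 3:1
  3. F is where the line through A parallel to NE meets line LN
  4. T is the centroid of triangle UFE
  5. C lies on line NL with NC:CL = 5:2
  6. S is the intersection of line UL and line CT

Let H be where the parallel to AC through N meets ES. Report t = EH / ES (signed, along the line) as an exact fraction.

t = -253/177

Set U = (0, 0), N = (1, 0), A = (0, 1); any affine frame gives the same invariant.
1. L is the centroid of triangle ANU ⇒ L = (1/3, 1/3)
2. E lies on line LA with LE:EA = 3:1 ⇒ E = (1/12, 5/6)
3. F is where the line through A parallel to NE meets line LN ⇒ F = (11/9, -1/9)
4. T is the centroid of triangle UFE ⇒ T = (47/108, 13/54)
5. C lies on line NL with NC:CL = 5:2 ⇒ C = (11/21, 5/21)
6. S is the intersection of line UL and line CT ⇒ S = (17/69, 17/69)
through N parallel to AC: direction (11/21, -16/21); meets ES at H = (-53/354, 296/177)
H = E + t·(S−E) with t = -253/177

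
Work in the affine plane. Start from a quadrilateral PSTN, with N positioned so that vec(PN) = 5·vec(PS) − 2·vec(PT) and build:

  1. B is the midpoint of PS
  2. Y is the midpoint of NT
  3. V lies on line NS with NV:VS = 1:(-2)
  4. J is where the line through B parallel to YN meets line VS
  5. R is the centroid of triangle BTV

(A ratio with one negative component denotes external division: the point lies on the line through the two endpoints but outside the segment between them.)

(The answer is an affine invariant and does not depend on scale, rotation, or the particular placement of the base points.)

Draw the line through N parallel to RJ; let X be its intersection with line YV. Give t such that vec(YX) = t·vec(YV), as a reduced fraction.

t = 9/11

Choose coordinates P = (0, 0), S = (1, 0), T = (0, 1), N = (5, -2).
1. B is the midpoint of PS ⇒ B = (1/2, 0)
2. Y is the midpoint of NT ⇒ Y = (5/2, -1/2)
3. V lies on line NS with NV:VS = 1:(-2) ⇒ V = (9, -4)
4. J is where the line through B parallel to YN meets line VS ⇒ J = (-2, 3/2)
5. R is the centroid of triangle BTV ⇒ R = (19/6, -1)
through N parallel to RJ: direction (-31/6, 5/2); meets YV at X = (86/11, -37/11)
X = Y + t·(V−Y) with t = 9/11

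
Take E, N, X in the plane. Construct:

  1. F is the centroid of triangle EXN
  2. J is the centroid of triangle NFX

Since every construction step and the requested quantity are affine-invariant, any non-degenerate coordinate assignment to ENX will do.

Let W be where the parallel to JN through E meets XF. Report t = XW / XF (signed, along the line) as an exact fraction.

t = 5/2

Work in coordinates with E = (0, 0), N = (1, 0), X = (0, 1).
1. F is the centroid of triangle EXN ⇒ F = (1/3, 1/3)
2. J is the centroid of triangle NFX ⇒ J = (4/9, 4/9)
through E parallel to JN: direction (5/9, -4/9); meets XF at W = (5/6, -2/3)
W = X + t·(F−X) with t = 5/2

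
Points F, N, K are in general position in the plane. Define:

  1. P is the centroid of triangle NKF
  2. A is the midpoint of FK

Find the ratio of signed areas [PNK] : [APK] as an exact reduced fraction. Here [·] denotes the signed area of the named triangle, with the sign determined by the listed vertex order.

Set F = (0, 0), N = (1, 0), K = (0, 1); any affine frame gives the same invariant.
1. P is the centroid of triangle NKF ⇒ P = (1/3, 1/3)
2. A is the midpoint of FK ⇒ A = (0, 1/2)
2·[PNK] = 1/3, 2·[APK] = 1/6
[PNK]:[APK] = 1/3:1/6 = 2

[PNK]:[APK] = 2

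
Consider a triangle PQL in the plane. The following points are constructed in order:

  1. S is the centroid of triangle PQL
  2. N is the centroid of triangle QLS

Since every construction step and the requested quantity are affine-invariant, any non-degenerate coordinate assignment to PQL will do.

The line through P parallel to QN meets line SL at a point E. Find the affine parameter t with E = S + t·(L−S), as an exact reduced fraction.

Set P = (0, 0), Q = (1, 0), L = (0, 1); any affine frame gives the same invariant.
1. S is the centroid of triangle PQL ⇒ S = (1/3, 1/3)
2. N is the centroid of triangle QLS ⇒ N = (4/9, 4/9)
through P parallel to QN: direction (-5/9, 4/9); meets SL at E = (5/6, -2/3)
E = S + t·(L−S) with t = -3/2

t = -3/2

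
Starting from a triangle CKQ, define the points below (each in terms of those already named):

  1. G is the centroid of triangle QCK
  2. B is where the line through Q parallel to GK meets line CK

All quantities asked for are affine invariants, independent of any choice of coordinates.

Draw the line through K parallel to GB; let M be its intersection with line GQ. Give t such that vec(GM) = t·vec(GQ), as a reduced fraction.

t = -1/3

Assign C = (0, 0), K = (1, 0), Q = (0, 1) — the answer is frame-independent, so this choice is without loss of generality.
1. G is the centroid of triangle QCK ⇒ G = (1/3, 1/3)
2. B is where the line through Q parallel to GK meets line CK ⇒ B = (2, 0)
through K parallel to GB: direction (5/3, -1/3); meets GQ at M = (4/9, 1/9)
M = G + t·(Q−G) with t = -1/3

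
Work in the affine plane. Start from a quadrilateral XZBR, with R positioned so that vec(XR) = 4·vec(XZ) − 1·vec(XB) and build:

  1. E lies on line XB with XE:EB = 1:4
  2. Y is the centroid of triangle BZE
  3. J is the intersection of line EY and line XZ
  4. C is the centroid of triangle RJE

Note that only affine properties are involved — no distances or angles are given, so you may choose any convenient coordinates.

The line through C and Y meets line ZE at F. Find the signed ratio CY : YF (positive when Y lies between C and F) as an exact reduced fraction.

CY:YF = -11/6

Assign X = (0, 0), Z = (1, 0), B = (0, 1), R = (4, -1) — the answer is frame-independent, so this choice is without loss of generality.
1. E lies on line XB with XE:EB = 1:4 ⇒ E = (0, 1/5)
2. Y is the centroid of triangle BZE ⇒ Y = (1/3, 2/5)
3. J is the intersection of line EY and line XZ ⇒ J = (-1/3, 0)
4. C is the centroid of triangle RJE ⇒ C = (11/9, -4/15)
line CY meets ZE at F = (9/11, 2/55)
Y = C + t·(F−C) with t = 11/5, so CY:YF = 11/5:-6/5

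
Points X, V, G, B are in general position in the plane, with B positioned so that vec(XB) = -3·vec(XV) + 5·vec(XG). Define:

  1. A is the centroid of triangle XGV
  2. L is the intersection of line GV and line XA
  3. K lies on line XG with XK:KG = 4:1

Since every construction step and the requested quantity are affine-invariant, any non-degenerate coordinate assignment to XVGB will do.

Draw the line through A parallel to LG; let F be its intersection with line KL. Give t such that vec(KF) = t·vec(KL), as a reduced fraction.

Work in coordinates with X = (0, 0), V = (1, 0), G = (0, 1), B = (-3, 5).
1. A is the centroid of triangle XGV ⇒ A = (1/3, 1/3)
2. L is the intersection of line GV and line XA ⇒ L = (1/2, 1/2)
3. K lies on line XG with XK:KG = 4:1 ⇒ K = (0, 4/5)
through A parallel to LG: direction (-1/2, 1/2); meets KL at F = (-1/3, 1)
F = K + t·(L−K) with t = -2/3

t = -2/3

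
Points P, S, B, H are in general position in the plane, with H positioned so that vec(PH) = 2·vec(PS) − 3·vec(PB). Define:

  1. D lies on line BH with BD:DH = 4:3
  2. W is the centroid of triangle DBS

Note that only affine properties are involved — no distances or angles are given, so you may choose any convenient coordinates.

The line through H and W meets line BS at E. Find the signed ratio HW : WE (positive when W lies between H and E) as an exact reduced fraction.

HW:WE = 17/4

Assign P = (0, 0), S = (1, 0), B = (0, 1), H = (2, -3) — the answer is frame-independent, so this choice is without loss of generality.
1. D lies on line BH with BD:DH = 4:3 ⇒ D = (8/7, -9/7)
2. W is the centroid of triangle DBS ⇒ W = (5/7, -2/21)
line HW meets BS at E = (7/17, 10/17)
W = H + t·(E−H) with t = 17/21, so HW:WE = 17/21:4/21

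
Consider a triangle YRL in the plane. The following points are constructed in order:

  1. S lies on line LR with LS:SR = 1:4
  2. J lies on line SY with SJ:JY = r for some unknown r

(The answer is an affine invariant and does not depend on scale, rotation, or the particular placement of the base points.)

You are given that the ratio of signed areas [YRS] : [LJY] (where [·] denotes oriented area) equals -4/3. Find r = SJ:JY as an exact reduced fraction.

r = -2/3

Assign Y = (0, 0), R = (1, 0), L = (0, 1) — the answer is frame-independent, so this choice is without loss of generality.
1. S lies on line LR with LS:SR = 1:4 ⇒ S = (1/5, 4/5)
2. With SJ:JY = r, write λ = r/(r+1) so J = S + λ·(Y−S); J is affine-linear in λ
Every point depending on J is an affine combination of J and λ-independent points, so each such coordinate is linear in λ; the λ² term in each signed area is a multiple of (Y−S)×(Y−S) = 0, so 2·[YRS] and 2·[LJY] are each linear in λ. Evaluating at λ=0 and λ=1:
  2·[YRS] = 4/5,   2·[LJY] = 1/5·λ − 1/5
So [YRS]:[LJY] = (4/5) / (1/5·λ − 1/5). Setting this equal to -4/3:
  4/5 = -4/3·(1/5·λ − 1/5)  ⇒  λ = -2
Then r = λ/(1−λ) = (-2)/(3) = -2/3. Check: with r = -2/3, J = (3/5, 12/5) and [YRS]:[LJY] = -4/3 as required.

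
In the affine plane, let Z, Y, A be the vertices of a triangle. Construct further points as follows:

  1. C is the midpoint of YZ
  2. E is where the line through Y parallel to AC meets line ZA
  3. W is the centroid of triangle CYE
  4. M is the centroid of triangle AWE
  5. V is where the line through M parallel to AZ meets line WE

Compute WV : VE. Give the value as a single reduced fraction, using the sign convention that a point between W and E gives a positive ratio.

Assign Z = (0, 0), Y = (1, 0), A = (0, 1) — the answer is frame-independent, so this choice is without loss of generality.
1. C is the midpoint of YZ ⇒ C = (1/2, 0)
2. E is where the line through Y parallel to AC meets line ZA ⇒ E = (0, 2)
3. W is the centroid of triangle CYE ⇒ W = (1/2, 2/3)
4. M is the centroid of triangle AWE ⇒ M = (1/6, 11/9)
5. V is where the line through M parallel to AZ meets line WE ⇒ V = (1/6, 14/9)
V = W + t·(E−W) with t = 2/3, so WV:VE = t:(1−t) = 2/3:1/3

WV:VE = 2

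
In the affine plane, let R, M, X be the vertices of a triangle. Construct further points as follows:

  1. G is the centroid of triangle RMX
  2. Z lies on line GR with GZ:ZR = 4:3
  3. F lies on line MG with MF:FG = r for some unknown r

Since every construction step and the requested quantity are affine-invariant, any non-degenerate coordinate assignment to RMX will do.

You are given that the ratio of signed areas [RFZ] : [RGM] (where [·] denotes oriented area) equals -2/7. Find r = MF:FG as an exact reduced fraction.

r = 1/2

Choose coordinates R = (0, 0), M = (1, 0), X = (0, 1).
1. G is the centroid of triangle RMX ⇒ G = (1/3, 1/3)
2. Z lies on line GR with GZ:ZR = 4:3 ⇒ Z = (1/7, 1/7)
3. With MF:FG = r, write λ = r/(r+1) so F = M + λ·(G−M); F is affine-linear in λ
Every point depending on F is an affine combination of F and λ-independent points, so each such coordinate is linear in λ; the λ² term in each signed area is a multiple of (G−M)×(G−M) = 0, so 2·[RFZ] and 2·[RGM] are each linear in λ. Evaluating at λ=0 and λ=1:
  2·[RFZ] = -1/7·λ + 1/7,   2·[RGM] = -1/3
So [RFZ]:[RGM] = (-1/7·λ + 1/7) / (-1/3). Setting this equal to -2/7:
  -1/7·λ + 1/7 = -2/7·(-1/3)  ⇒  λ = 1/3
Then r = λ/(1−λ) = (1/3)/(2/3) = 1/2. Check: with r = 1/2, F = (7/9, 1/9) and [RFZ]:[RGM] = -2/7 as required.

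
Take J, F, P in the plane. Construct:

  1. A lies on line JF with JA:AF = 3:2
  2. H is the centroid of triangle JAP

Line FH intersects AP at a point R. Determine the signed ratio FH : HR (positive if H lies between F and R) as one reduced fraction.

Work in coordinates with J = (0, 0), F = (1, 0), P = (0, 1).
1. A lies on line JF with JA:AF = 3:2 ⇒ A = (3/5, 0)
2. H is the centroid of triangle JAP ⇒ H = (1/5, 1/3)
line FH meets AP at R = (7/15, 2/9)
H = F + t·(R−F) with t = 3/2, so FH:HR = 3/2:-1/2

FH:HR = -3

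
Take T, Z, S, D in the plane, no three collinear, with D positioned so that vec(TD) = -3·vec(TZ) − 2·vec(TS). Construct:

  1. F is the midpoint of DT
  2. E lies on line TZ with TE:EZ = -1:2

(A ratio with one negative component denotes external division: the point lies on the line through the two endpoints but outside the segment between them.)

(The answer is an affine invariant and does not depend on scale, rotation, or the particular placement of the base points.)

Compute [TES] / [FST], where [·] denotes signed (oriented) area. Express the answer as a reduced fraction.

Assign T = (0, 0), Z = (1, 0), S = (0, 1), D = (-3, -2) — the answer is frame-independent, so this choice is without loss of generality.
1. F is the midpoint of DT ⇒ F = (-3/2, -1)
2. E lies on line TZ with TE:EZ = -1:2 ⇒ E = (-1, 0)
2·[TES] = -1, 2·[FST] = -3/2
[TES]:[FST] = -1:-3/2 = 2/3

[TES]:[FST] = 2/3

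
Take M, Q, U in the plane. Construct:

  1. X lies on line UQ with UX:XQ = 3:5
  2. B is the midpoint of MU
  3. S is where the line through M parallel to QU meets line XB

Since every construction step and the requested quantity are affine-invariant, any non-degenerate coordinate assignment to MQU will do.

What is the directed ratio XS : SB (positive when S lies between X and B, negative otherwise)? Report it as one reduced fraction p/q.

XS:SB = -2

Work in coordinates with M = (0, 0), Q = (1, 0), U = (0, 1).
1. X lies on line UQ with UX:XQ = 3:5 ⇒ X = (3/8, 5/8)
2. B is the midpoint of MU ⇒ B = (0, 1/2)
3. S is where the line through M parallel to QU meets line XB ⇒ S = (-3/8, 3/8)
S = X + t·(B−X) with t = 2, so XS:SB = t:(1−t) = 2:-1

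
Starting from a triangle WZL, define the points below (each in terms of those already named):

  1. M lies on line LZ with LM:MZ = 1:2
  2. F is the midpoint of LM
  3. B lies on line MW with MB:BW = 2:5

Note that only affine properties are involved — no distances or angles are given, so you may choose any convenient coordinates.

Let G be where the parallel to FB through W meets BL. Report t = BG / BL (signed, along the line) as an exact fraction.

Work in coordinates with W = (0, 0), Z = (1, 0), L = (0, 1).
1. M lies on line LZ with LM:MZ = 1:2 ⇒ M = (1/3, 2/3)
2. F is the midpoint of LM ⇒ F = (1/6, 5/6)
3. B lies on line MW with MB:BW = 2:5 ⇒ B = (5/21, 10/21)
through W parallel to FB: direction (1/14, -5/14); meets BL at G = (-5/14, 25/14)
G = B + t·(L−B) with t = 5/2

t = 5/2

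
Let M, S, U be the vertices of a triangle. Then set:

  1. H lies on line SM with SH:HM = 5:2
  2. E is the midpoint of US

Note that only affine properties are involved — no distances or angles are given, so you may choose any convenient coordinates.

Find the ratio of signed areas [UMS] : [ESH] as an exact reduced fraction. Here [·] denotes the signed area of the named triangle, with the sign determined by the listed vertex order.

[UMS]:[ESH] = -14/5

Set M = (0, 0), S = (1, 0), U = (0, 1); any affine frame gives the same invariant.
1. H lies on line SM with SH:HM = 5:2 ⇒ H = (2/7, 0)
2. E is the midpoint of US ⇒ E = (1/2, 1/2)
2·[UMS] = 1, 2·[ESH] = -5/14
[UMS]:[ESH] = 1:-5/14 = -14/5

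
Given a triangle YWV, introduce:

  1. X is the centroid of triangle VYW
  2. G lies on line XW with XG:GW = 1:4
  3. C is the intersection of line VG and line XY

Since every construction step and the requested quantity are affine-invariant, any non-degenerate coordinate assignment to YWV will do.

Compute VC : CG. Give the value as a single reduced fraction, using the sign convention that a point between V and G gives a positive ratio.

Assign Y = (0, 0), W = (1, 0), V = (0, 1) — the answer is frame-independent, so this choice is without loss of generality.
1. X is the centroid of triangle VYW ⇒ X = (1/3, 1/3)
2. G lies on line XW with XG:GW = 1:4 ⇒ G = (7/15, 4/15)
3. C is the intersection of line VG and line XY ⇒ C = (7/18, 7/18)
C = V + t·(G−V) with t = 5/6, so VC:CG = t:(1−t) = 5/6:1/6

VC:CG = 5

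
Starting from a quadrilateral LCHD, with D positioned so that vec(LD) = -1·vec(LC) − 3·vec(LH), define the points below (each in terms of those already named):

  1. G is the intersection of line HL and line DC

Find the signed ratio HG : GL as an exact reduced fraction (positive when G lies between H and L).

Set L = (0, 0), C = (1, 0), H = (0, 1), D = (-1, -3); any affine frame gives the same invariant.
1. G is the intersection of line HL and line DC ⇒ G = (0, -3/2)
G = H + t·(L−H) with t = 5/2, so HG:GL = t:(1−t) = 5/2:-3/2

HG:GL = -5/3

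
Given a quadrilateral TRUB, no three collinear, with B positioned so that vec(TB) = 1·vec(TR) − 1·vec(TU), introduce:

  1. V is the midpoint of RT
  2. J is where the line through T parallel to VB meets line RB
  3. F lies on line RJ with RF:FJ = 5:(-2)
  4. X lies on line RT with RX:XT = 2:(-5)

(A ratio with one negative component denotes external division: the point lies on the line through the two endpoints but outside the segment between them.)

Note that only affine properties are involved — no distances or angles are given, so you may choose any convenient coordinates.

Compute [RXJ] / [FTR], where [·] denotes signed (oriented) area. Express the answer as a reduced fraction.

Assign T = (0, 0), R = (1, 0), U = (0, 1), B = (1, -1) — the answer is frame-independent, so this choice is without loss of generality.
1. V is the midpoint of RT ⇒ V = (1/2, 0)
2. J is where the line through T parallel to VB meets line RB ⇒ J = (1, -2)
3. F lies on line RJ with RF:FJ = 5:(-2) ⇒ F = (1, -10/3)
4. X lies on line RT with RX:XT = 2:(-5) ⇒ X = (5/3, 0)
2·[RXJ] = -4/3, 2·[FTR] = -10/3
[RXJ]:[FTR] = -4/3:-10/3 = 2/5

[RXJ]:[FTR] = 2/5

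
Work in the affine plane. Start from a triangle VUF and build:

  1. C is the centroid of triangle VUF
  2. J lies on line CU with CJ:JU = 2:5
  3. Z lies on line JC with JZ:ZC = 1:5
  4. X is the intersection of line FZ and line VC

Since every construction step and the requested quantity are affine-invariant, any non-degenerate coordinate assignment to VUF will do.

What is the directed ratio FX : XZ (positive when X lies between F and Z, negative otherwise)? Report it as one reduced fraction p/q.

FX:XZ = 21/5

Set V = (0, 0), U = (1, 0), F = (0, 1); any affine frame gives the same invariant.
1. C is the centroid of triangle VUF ⇒ C = (1/3, 1/3)
2. J lies on line CU with CJ:JU = 2:5 ⇒ J = (11/21, 5/21)
3. Z lies on line JC with JZ:ZC = 1:5 ⇒ Z = (31/63, 16/63)
4. X is the intersection of line FZ and line VC ⇒ X = (31/78, 31/78)
X = F + t·(Z−F) with t = 21/26, so FX:XZ = t:(1−t) = 21/26:5/26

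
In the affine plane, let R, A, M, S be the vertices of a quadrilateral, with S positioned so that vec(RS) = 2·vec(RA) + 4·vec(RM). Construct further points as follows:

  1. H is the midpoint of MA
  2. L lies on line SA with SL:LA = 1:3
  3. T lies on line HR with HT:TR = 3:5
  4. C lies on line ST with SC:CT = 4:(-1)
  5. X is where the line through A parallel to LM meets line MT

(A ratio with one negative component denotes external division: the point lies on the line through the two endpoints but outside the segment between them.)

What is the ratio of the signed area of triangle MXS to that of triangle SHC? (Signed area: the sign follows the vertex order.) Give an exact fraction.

Assign R = (0, 0), A = (1, 0), M = (0, 1), S = (2, 4) — the answer is frame-independent, so this choice is without loss of generality.
1. H is the midpoint of MA ⇒ H = (1/2, 1/2)
2. L lies on line SA with SL:LA = 1:3 ⇒ L = (7/4, 3)
3. T lies on line HR with HT:TR = 3:5 ⇒ T = (5/16, 5/16)
4. C lies on line ST with SC:CT = 4:(-1) ⇒ C = (-1/4, -11/12)
5. X is where the line through A parallel to LM meets line MT ⇒ X = (25/39, -16/39)
2·[MXS] = 185/39, 2·[SHC] = -1/2
[MXS]:[SHC] = 185/39:-1/2 = -370/39

[MXS]:[SHC] = -370/39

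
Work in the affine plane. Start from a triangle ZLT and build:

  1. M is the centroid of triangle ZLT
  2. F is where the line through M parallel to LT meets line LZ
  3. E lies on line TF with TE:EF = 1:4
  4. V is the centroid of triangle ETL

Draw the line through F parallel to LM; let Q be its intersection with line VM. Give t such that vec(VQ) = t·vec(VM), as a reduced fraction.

Set Z = (0, 0), L = (1, 0), T = (0, 1); any affine frame gives the same invariant.
1. M is the centroid of triangle ZLT ⇒ M = (1/3, 1/3)
2. F is where the line through M parallel to LT meets line LZ ⇒ F = (2/3, 0)
3. E lies on line TF with TE:EF = 1:4 ⇒ E = (2/15, 4/5)
4. V is the centroid of triangle ETL ⇒ V = (17/45, 3/5)
through F parallel to LM: direction (-2/3, 1/3); meets VM at Q = (4/13, 7/39)
Q = V + t·(M−V) with t = 41/26

t = 41/26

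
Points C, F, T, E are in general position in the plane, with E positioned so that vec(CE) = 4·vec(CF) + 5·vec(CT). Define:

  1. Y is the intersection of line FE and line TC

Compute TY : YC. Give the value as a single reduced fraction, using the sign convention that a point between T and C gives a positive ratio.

Choose coordinates C = (0, 0), F = (1, 0), T = (0, 1), E = (4, 5).
1. Y is the intersection of line FE and line TC ⇒ Y = (0, -5/3)
Y = T + t·(C−T) with t = 8/3, so TY:YC = t:(1−t) = 8/3:-5/3

TY:YC = -8/5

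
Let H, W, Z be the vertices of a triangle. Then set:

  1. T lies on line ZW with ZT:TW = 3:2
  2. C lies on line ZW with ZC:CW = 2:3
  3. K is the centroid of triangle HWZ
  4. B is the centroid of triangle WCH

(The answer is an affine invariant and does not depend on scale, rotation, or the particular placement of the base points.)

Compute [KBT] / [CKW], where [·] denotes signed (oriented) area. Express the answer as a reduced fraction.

Set H = (0, 0), W = (1, 0), Z = (0, 1); any affine frame gives the same invariant.
1. T lies on line ZW with ZT:TW = 3:2 ⇒ T = (3/5, 2/5)
2. C lies on line ZW with ZC:CW = 2:3 ⇒ C = (2/5, 3/5)
3. K is the centroid of triangle HWZ ⇒ K = (1/3, 1/3)
4. B is the centroid of triangle WCH ⇒ B = (7/15, 1/5)
2·[KBT] = 2/45, 2·[CKW] = 1/5
[KBT]:[CKW] = 2/45:1/5 = 2/9

[KBT]:[CKW] = 2/9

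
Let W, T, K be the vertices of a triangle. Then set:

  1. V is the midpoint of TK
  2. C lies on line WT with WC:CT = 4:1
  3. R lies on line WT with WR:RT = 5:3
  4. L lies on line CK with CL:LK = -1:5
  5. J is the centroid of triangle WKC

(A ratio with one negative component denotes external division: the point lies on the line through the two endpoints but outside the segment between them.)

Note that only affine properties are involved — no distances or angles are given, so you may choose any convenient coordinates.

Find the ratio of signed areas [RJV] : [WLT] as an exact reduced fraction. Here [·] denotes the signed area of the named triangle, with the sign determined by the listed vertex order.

Work in coordinates with W = (0, 0), T = (1, 0), K = (0, 1).
1. V is the midpoint of TK ⇒ V = (1/2, 1/2)
2. C lies on line WT with WC:CT = 4:1 ⇒ C = (4/5, 0)
3. R lies on line WT with WR:RT = 5:3 ⇒ R = (5/8, 0)
4. L lies on line CK with CL:LK = -1:5 ⇒ L = (1, -1/4)
5. J is the centroid of triangle WKC ⇒ J = (4/15, 1/3)
2·[RJV] = -11/80, 2·[WLT] = 1/4
[RJV]:[WLT] = -11/80:1/4 = -11/20

[RJV]:[WLT] = -11/20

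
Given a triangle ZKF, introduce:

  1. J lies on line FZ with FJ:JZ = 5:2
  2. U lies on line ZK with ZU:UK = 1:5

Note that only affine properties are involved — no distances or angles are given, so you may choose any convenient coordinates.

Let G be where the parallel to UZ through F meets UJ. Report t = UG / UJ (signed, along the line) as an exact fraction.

t = 7/2

Set Z = (0, 0), K = (1, 0), F = (0, 1); any affine frame gives the same invariant.
1. J lies on line FZ with FJ:JZ = 5:2 ⇒ J = (0, 2/7)
2. U lies on line ZK with ZU:UK = 1:5 ⇒ U = (1/6, 0)
through F parallel to UZ: direction (-1/6, 0); meets UJ at G = (-5/12, 1)
G = U + t·(J−U) with t = 7/2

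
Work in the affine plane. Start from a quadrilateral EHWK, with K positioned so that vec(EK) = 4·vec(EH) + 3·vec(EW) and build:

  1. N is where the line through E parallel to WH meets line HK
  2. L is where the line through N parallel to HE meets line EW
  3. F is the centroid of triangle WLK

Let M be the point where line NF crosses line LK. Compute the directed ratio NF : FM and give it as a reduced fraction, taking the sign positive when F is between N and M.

NF:FM = -15/8

Choose coordinates E = (0, 0), H = (1, 0), W = (0, 1), K = (4, 3).
1. N is where the line through E parallel to WH meets line HK ⇒ N = (1/2, -1/2)
2. L is where the line through N parallel to HE meets line EW ⇒ L = (0, -1/2)
3. F is the centroid of triangle WLK ⇒ F = (4/3, 7/6)
line NF meets LK at M = (8/9, 5/18)
F = N + t·(M−N) with t = 15/7, so NF:FM = 15/7:-8/7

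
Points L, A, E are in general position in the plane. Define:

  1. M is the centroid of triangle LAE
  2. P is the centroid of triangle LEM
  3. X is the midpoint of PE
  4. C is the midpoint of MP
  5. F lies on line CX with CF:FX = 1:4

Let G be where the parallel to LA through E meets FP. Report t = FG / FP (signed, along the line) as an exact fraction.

Assign L = (0, 0), A = (1, 0), E = (0, 1) — the answer is frame-independent, so this choice is without loss of generality.
1. M is the centroid of triangle LAE ⇒ M = (1/3, 1/3)
2. P is the centroid of triangle LEM ⇒ P = (1/9, 4/9)
3. X is the midpoint of PE ⇒ X = (1/18, 13/18)
4. C is the midpoint of MP ⇒ C = (2/9, 7/18)
5. F lies on line CX with CF:FX = 1:4 ⇒ F = (17/90, 41/90)
through E parallel to LA: direction (1, 0); meets FP at G = (4, 1)
G = F + t·(P−F) with t = -49

t = -49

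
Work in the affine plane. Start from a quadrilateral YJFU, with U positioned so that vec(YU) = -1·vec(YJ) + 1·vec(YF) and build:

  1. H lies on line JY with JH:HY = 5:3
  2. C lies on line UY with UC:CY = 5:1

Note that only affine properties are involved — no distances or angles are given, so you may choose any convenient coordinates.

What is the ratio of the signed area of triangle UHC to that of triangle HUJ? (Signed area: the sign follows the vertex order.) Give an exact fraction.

Work in coordinates with Y = (0, 0), J = (1, 0), F = (0, 1), U = (-1, 1).
1. H lies on line JY with JH:HY = 5:3 ⇒ H = (3/8, 0)
2. C lies on line UY with UC:CY = 5:1 ⇒ C = (-1/6, 1/6)
2·[UHC] = -5/16, 2·[HUJ] = -5/8
[UHC]:[HUJ] = -5/16:-5/8 = 1/2

[UHC]:[HUJ] = 1/2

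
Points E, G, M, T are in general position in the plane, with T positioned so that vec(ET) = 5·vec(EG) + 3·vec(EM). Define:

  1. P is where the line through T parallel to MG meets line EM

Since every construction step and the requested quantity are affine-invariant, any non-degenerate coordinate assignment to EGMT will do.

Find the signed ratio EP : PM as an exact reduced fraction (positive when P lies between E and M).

EP:PM = -8/7

Set E = (0, 0), G = (1, 0), M = (0, 1), T = (5, 3); any affine frame gives the same invariant.
1. P is where the line through T parallel to MG meets line EM ⇒ P = (0, 8)
P = E + t·(M−E) with t = 8, so EP:PM = t:(1−t) = 8:-7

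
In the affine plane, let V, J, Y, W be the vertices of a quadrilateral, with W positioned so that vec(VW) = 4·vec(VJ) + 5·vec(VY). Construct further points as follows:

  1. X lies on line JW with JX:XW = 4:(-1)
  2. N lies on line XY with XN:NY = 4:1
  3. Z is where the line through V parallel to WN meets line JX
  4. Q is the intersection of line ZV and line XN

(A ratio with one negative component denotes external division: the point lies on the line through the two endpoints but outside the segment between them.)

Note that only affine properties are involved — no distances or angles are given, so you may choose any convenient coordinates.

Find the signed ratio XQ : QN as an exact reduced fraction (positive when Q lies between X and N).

Assign V = (0, 0), J = (1, 0), Y = (0, 1), W = (4, 5) — the answer is frame-independent, so this choice is without loss of generality.
1. X lies on line JW with JX:XW = 4:(-1) ⇒ X = (5, 20/3)
2. N lies on line XY with XN:NY = 4:1 ⇒ N = (1, 32/15)
3. Z is where the line through V parallel to WN meets line JX ⇒ Z = (75/32, 215/96)
4. Q is the intersection of line ZV and line XN ⇒ Q = (-45/8, -43/8)
Q = X + t·(N−X) with t = 85/32, so XQ:QN = t:(1−t) = 85/32:-53/32

XQ:QN = -85/53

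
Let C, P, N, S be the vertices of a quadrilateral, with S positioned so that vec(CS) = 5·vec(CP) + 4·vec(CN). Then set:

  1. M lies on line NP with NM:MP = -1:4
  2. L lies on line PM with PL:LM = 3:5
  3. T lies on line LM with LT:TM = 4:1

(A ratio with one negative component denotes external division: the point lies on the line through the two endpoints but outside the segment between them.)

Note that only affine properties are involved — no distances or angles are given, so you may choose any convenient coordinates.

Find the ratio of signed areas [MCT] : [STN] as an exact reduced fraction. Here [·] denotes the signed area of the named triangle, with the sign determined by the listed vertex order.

[MCT]:[STN] = 1/8

Set C = (0, 0), P = (1, 0), N = (0, 1), S = (5, 4); any affine frame gives the same invariant.
1. M lies on line NP with NM:MP = -1:4 ⇒ M = (-1/3, 4/3)
2. L lies on line PM with PL:LM = 3:5 ⇒ L = (1/2, 1/2)
3. T lies on line LM with LT:TM = 4:1 ⇒ T = (-1/6, 7/6)
2·[MCT] = 1/6, 2·[STN] = 4/3
[MCT]:[STN] = 1/6:4/3 = 1/8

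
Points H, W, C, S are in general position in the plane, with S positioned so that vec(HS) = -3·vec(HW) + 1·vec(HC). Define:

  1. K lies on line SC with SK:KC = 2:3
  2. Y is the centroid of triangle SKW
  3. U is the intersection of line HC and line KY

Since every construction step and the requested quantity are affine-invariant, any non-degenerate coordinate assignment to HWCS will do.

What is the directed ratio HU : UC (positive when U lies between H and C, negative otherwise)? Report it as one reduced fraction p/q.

Work in coordinates with H = (0, 0), W = (1, 0), C = (0, 1), S = (-3, 1).
1. K lies on line SC with SK:KC = 2:3 ⇒ K = (-9/5, 1)
2. Y is the centroid of triangle SKW ⇒ Y = (-19/15, 2/3)
3. U is the intersection of line HC and line KY ⇒ U = (0, -1/8)
U = H + t·(C−H) with t = -1/8, so HU:UC = t:(1−t) = -1/8:9/8

HU:UC = -1/9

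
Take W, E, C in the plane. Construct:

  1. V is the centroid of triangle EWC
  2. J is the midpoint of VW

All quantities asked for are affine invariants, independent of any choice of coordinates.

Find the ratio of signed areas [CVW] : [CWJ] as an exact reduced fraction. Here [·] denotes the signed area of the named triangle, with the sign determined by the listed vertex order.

Choose coordinates W = (0, 0), E = (1, 0), C = (0, 1).
1. V is the centroid of triangle EWC ⇒ V = (1/3, 1/3)
2. J is the midpoint of VW ⇒ J = (1/6, 1/6)
2·[CVW] = -1/3, 2·[CWJ] = 1/6
[CVW]:[CWJ] = -1/3:1/6 = -2

[CVW]:[CWJ] = -2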